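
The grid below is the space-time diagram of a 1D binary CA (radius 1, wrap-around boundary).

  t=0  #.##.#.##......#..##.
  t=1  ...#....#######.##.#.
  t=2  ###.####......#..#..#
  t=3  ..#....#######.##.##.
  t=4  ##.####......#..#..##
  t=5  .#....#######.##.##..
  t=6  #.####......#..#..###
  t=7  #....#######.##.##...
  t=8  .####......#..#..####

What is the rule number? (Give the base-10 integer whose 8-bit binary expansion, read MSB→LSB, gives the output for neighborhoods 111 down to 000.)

83

  [7] ### => .  t=1,i=9
  [6] ##. => #  t=0,i=3
  [5] #.# => .  t=0,i=1
  [4] #.. => #  t=0,i=9
  [3] .## => .  t=0,i=2
  [2] .#. => .  t=0,i=0
  [1] ..# => #  t=0,i=14
  [0] ... => #  t=0,i=10
  bits 01010011 = 83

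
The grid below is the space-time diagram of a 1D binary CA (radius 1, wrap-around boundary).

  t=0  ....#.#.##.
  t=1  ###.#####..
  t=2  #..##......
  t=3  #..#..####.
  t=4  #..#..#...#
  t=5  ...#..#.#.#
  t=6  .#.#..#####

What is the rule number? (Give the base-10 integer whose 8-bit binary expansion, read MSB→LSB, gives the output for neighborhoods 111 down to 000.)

  ###|.  b7=0 t=1,i=1
  ##.|.  b6=0 t=0,i=9
  #.#|#  b5=1 t=0,i=5
  #..|.  b4=0 t=0,i=10
  .##|#  b3=1 t=0,i=8
  .#.|#  b2=1 t=0,i=4
  ..#|.  b1=0 t=0,i=3
  ...|#  b0=1 t=0,i=0
  bits 00101101 = 45

45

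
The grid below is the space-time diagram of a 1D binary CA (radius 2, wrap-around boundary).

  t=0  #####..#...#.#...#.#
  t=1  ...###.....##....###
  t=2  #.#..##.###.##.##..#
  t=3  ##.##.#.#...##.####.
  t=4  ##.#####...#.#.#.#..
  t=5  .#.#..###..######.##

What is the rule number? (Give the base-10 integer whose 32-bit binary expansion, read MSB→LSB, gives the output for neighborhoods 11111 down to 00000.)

  nb #####: next=.  (t=0,i=1, bit31=0)
  nb ####.: next=#  (t=0,i=3, bit30=1)
  nb ###.#: next=.  (t=2,i=10, bit29=0)
  nb ###..: next=#  (t=0,i=4, bit28=1)
  nb ##.##: next=.  (t=2,i=7, bit27=0)
  nb ##.#.: next=#  (t=2,i=1, bit26=1)
  nb ##..#: next=#  (t=0,i=5, bit25=1)
  nb ##...: next=#  (t=1,i=0, bit24=1)
  nb #.###: next=#  (t=0,i=19, bit23=1)
  nb #.##.: next=#  (t=2,i=12, bit22=1)
  nb #.#.#: next=#  (t=3,i=6, bit21=1)
  nb #.#..: next=.  (t=0,i=13, bit20=0)
  nb #..##: next=#  (t=2,i=4, bit19=1)
  nb #..#.: next=.  (t=0,i=6, bit18=0)
  nb #...#: next=.  (t=0,i=9, bit17=0)
  nb #....: next=.  (t=1,i=7, bit16=0)
  nb .####: next=.  (t=0,i=0, bit15=0)
  nb .###.: next=.  (t=1,i=4, bit14=0)
  nb .##.#: next=#  (t=2,i=0, bit13=1)
  nb .##..: next=#  (t=1,i=12, bit12=1)
  nb .#.##: next=#  (t=0,i=18, bit11=1)
  nb .#.#.: next=#  (t=0,i=12, bit10=1)
  nb .#..#: next=#  (t=2,i=3, bit9=1)
  nb .#...: next=.  (t=0,i=8, bit8=0)
  nb ..###: next=.  (t=1,i=3, bit7=0)
  nb ..##.: next=.  (t=1,i=11, bit6=0)
  nb ..#.#: next=#  (t=0,i=11, bit5=1)
  nb ..#..: next=.  (t=0,i=7, bit4=0)
  nb ...##: next=#  (t=1,i=2, bit3=1)
  nb ...#.: next=.  (t=0,i=10, bit2=0)
  nb ....#: next=#  (t=1,i=9, bit1=1)
  nb .....: next=#  (t=1,i=8, bit0=1)
  bits 01010111111010000011111000101011 = 1474838059

1474838059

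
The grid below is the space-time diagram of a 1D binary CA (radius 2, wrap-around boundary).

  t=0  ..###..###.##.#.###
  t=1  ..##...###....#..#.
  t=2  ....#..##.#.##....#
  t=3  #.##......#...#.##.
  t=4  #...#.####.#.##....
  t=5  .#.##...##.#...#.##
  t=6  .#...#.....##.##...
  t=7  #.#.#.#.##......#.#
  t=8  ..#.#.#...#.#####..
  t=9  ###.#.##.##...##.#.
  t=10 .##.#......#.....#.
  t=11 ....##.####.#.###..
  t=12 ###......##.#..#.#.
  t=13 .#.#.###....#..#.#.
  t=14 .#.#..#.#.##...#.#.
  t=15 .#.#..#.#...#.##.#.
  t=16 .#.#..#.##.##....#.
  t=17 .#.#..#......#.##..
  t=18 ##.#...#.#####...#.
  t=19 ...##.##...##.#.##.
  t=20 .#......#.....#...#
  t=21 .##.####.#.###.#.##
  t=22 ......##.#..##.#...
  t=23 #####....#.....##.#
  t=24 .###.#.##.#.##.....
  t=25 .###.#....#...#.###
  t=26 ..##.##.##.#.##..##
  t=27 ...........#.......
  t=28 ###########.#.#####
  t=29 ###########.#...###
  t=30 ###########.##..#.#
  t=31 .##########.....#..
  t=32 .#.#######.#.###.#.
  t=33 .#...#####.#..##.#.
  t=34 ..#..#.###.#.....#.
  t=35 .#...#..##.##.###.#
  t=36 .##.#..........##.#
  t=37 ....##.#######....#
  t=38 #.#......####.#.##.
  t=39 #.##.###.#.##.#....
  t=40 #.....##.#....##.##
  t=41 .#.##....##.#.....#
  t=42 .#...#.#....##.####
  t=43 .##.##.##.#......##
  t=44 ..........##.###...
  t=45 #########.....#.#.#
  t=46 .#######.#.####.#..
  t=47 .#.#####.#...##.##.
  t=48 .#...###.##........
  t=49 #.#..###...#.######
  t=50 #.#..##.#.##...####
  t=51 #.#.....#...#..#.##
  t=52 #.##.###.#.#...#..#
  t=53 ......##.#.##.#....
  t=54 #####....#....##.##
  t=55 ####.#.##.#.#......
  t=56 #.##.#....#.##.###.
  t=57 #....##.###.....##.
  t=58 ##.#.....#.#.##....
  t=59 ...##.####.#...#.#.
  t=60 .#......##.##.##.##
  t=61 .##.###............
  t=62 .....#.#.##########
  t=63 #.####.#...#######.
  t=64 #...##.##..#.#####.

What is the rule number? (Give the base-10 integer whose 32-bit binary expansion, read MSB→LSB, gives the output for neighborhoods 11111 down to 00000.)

3778036135

  [31] ##### => #  t=8,i=14
  [30] ####. => #  t=4,i=8
  [29] ###.# => #  t=0,i=9
  [28] ###.. => .  t=0,i=4
  [27] ##.## => .  t=0,i=10
  [26] ##.#. => .  t=0,i=13
  [25] ##..# => .  t=0,i=0
  [24] ##... => #  t=1,i=4
  [23] #.### => .  t=0,i=16
  [22] #.##. => .  t=0,i=11
  [21] #.#.# => #  t=0,i=14
  [20] #.#.. => #  t=5,i=11
  [19] #..## => .  t=0,i=1
  [18] #..#. => .  t=1,i=16
  [17] #...# => .  t=1,i=0
  [16] #.... => .  t=1,i=11
  [15] .#### => .  t=4,i=7
  [14] .###. => #  t=0,i=3
  [13] .##.# => .  t=0,i=12
  [12] .##.. => .  t=1,i=3
  [11] .#.## => .  t=0,i=15
  [10] .#.#. => .  t=7,i=3
  [9] .#..# => .  t=1,i=15
  [8] .#... => #  t=1,i=18
  [7] ..### => #  t=0,i=2
  [6] ..##. => .  t=1,i=2
  [5] ..#.# => #  t=3,i=14
  [4] ..#.. => .  t=1,i=14
  [3] ...## => .  t=1,i=1
  [2] ...#. => #  t=1,i=13
  [1] ....# => #  t=1,i=12
  [0] ..... => #  t=3,i=6
  bits 11100001001100000100000110100111 = 3778036135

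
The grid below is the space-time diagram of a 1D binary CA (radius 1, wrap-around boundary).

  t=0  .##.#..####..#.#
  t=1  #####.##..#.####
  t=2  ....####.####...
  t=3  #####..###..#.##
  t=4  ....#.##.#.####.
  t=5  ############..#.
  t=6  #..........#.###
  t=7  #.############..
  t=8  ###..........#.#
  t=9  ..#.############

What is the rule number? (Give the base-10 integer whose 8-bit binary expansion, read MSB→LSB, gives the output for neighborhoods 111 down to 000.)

111

  nb ###: next=.  (t=0,i=8, bit7=0)
  nb ##.: next=#  (t=0,i=2, bit6=1)
  nb #.#: next=#  (t=0,i=0, bit5=1)
  nb #..: next=.  (t=0,i=5, bit4=0)
  nb .##: next=#  (t=0,i=1, bit3=1)
  nb .#.: next=#  (t=0,i=4, bit2=1)
  nb ..#: next=#  (t=0,i=6, bit1=1)
  nb ...: next=#  (t=2,i=0, bit0=1)
  bits 01101111 = 111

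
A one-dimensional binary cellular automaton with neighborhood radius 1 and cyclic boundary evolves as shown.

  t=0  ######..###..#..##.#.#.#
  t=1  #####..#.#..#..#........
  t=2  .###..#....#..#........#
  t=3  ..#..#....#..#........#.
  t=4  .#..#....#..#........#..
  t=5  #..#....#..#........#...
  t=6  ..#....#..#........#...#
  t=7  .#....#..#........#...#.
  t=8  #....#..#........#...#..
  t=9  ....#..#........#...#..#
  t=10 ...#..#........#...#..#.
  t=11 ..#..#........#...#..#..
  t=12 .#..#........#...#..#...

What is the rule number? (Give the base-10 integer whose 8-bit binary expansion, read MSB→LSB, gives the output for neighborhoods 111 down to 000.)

130

  ### -> #   bit 7 = 1  t=0,i=0
  ##. -> .   bit 6 = 0  t=0,i=5
  #.# -> .   bit 5 = 0  t=0,i=18
  #.. -> .   bit 4 = 0  t=0,i=6
  .## -> .   bit 3 = 0  t=0,i=8
  .#. -> .   bit 2 = 0  t=0,i=13
  ..# -> #   bit 1 = 1  t=0,i=7
  ... -> .   bit 0 = 0  t=1,i=17
  bits 10000010 = 130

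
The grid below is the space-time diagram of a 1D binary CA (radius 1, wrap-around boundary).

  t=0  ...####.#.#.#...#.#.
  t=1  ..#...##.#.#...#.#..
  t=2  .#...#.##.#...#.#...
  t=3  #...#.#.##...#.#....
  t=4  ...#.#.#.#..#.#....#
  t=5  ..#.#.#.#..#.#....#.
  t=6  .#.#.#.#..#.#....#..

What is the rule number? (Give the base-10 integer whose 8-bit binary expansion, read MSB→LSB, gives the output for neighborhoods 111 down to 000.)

  ### -> .   bit 7 = 0  t=0,i=4
  ##. -> #   bit 6 = 1  t=0,i=6
  #.# -> #   bit 5 = 1  t=0,i=7
  #.. -> .   bit 4 = 0  t=0,i=13
  .## -> .   bit 3 = 0  t=0,i=3
  .#. -> .   bit 2 = 0  t=0,i=8
  ..# -> #   bit 1 = 1  t=0,i=2
  ... -> .   bit 0 = 0  t=0,i=0
  bits 01100010 = 98

98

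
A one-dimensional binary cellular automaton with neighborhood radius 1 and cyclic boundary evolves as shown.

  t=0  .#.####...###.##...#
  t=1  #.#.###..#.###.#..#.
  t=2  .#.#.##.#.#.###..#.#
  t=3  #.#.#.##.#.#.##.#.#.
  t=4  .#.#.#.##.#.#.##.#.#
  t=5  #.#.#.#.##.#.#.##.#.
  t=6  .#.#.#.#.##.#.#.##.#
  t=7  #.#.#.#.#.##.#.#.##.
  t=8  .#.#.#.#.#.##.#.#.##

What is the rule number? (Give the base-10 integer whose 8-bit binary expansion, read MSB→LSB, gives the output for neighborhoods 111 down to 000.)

  [7] ### => #  t=0,i=4
  [6] ##. => #  t=0,i=6
  [5] #.# => #  t=0,i=0
  [4] #.. => .  t=0,i=7
  [3] .## => .  t=0,i=3
  [2] .#. => .  t=0,i=1
  [1] ..# => #  t=0,i=9
  [0] ... => .  t=0,i=8
  bits 11100010 = 226

226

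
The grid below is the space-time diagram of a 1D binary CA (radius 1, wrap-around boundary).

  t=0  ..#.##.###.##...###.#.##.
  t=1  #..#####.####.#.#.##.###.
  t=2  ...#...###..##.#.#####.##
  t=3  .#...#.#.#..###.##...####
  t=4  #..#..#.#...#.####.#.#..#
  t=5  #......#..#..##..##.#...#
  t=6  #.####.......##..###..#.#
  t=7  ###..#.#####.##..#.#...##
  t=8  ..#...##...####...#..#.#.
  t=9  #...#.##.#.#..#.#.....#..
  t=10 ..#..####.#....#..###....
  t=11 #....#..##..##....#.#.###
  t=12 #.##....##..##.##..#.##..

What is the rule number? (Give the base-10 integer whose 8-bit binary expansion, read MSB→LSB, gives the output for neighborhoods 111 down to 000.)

105

  ### -> .   bit 7 = 0  t=0,i=8
  ##. -> #   bit 6 = 1  t=0,i=5
  #.# -> #   bit 5 = 1  t=0,i=3
  #.. -> .   bit 4 = 0  t=0,i=13
  .## -> #   bit 3 = 1  t=0,i=4
  .#. -> .   bit 2 = 0  t=0,i=2
  ..# -> .   bit 1 = 0  t=0,i=1
  ... -> #   bit 0 = 1  t=0,i=0
  bits 01101001 = 105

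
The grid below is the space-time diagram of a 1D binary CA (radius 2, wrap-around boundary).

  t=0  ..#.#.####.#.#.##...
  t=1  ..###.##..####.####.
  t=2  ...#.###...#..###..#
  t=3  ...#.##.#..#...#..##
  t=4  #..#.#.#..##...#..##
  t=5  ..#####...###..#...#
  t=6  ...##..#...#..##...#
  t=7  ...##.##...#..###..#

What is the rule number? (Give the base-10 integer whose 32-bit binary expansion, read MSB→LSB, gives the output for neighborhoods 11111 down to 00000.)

2380649584

  #####|#  b31=1 t=5,i=4
  ####.|.  b30=0 t=0,i=8
  ###.#|.  b29=0 t=0,i=9
  ###..|.  b28=0 t=1,i=18
  ##.##|#  b27=1 t=1,i=5
  ##.#.|#  b26=1 t=0,i=10
  ##..#|.  b25=0 t=1,i=8
  ##...|#  b24=1 t=0,i=17
  #.###|#  b23=1 t=0,i=6
  #.##.|#  b22=1 t=0,i=15
  #.#.#|#  b21=1 t=0,i=4
  #.#..|.  b20=0 t=3,i=8
  #..##|.  b19=0 t=1,i=9
  #..#.|#  b18=1 t=2,i=18
  #...#|.  b17=0 t=1,i=0
  #....|#  b16=1 t=0,i=18
  .####|#  b15=1 t=0,i=7
  .###.|#  b14=1 t=1,i=3
  .##.#|.  b13=0 t=3,i=6
  .##..|#  b12=1 t=0,i=16
  .#.##|.  b11=0 t=0,i=5
  .#.#.|#  b10=1 t=0,i=3
  .#..#|.  b9=0 t=2,i=12
  .#...|.  b8=0 t=2,i=0
  ..###|.  b7=0 t=1,i=2
  ..##.|#  b6=1 t=3,i=18
  ..#.#|#  b5=1 t=0,i=2
  ..#..|#  b4=1 t=2,i=11
  ...##|.  b3=0 t=1,i=1
  ...#.|.  b2=0 t=0,i=1
  ....#|.  b1=0 t=0,i=0
  .....|.  b0=0 t=0,i=19
  bits 10001101111001011101010001110000 = 2380649584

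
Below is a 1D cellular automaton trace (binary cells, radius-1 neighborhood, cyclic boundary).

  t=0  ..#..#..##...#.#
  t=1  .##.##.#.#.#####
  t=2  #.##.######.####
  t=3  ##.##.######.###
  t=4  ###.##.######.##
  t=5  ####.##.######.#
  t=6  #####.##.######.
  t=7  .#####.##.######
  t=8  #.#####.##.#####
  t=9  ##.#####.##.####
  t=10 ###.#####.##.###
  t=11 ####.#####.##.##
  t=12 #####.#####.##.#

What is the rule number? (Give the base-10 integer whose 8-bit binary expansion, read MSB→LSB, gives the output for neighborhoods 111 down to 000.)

  nb ###: next=#  (t=1,i=12, bit7=1)
  nb ##.: next=#  (t=0,i=9, bit6=1)
  nb #.#: next=#  (t=0,i=14, bit5=1)
  nb #..: next=.  (t=0,i=0, bit4=0)
  nb .##: next=.  (t=0,i=8, bit3=0)
  nb .#.: next=#  (t=0,i=2, bit2=1)
  nb ..#: next=#  (t=0,i=1, bit1=1)
  nb ...: next=#  (t=0,i=11, bit0=1)
  bits 11100111 = 231

231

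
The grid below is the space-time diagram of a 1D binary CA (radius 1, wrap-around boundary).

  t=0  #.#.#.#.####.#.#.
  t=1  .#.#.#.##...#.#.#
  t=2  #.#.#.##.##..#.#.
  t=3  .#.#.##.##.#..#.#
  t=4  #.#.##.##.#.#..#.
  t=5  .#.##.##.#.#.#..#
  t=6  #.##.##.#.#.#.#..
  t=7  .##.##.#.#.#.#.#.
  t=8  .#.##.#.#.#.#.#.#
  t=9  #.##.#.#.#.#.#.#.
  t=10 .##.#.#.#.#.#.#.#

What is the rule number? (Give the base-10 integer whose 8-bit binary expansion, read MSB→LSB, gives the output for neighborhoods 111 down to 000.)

  ### -> .   bit 7 = 0  t=0,i=9
  ##. -> .   bit 6 = 0  t=0,i=11
  #.# -> #   bit 5 = 1  t=0,i=1
  #.. -> #   bit 4 = 1  t=1,i=9
  .## -> #   bit 3 = 1  t=0,i=8
  .#. -> .   bit 2 = 0  t=0,i=0
  ..# -> .   bit 1 = 0  t=1,i=11
  ... -> #   bit 0 = 1  t=1,i=10
  bits 00111001 = 57

57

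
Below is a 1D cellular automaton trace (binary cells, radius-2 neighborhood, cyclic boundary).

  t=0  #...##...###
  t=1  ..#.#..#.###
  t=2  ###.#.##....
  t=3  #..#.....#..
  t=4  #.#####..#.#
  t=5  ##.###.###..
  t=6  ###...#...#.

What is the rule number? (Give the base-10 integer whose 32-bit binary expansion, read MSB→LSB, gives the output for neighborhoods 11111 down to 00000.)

  ##### -> #   bit 31 = 1  t=4,i=4
  ####. -> #   bit 30 = 1  t=0,i=11
  ###.# -> .   bit 29 = 0  t=2,i=2
  ###.. -> .   bit 28 = 0  t=0,i=0
  ##.## -> #   bit 27 = 1  t=4,i=1
  ##.#. -> #   bit 26 = 1  t=2,i=3
  ##..# -> #   bit 25 = 1  t=1,i=0
  ##... -> .   bit 24 = 0  t=0,i=1
  #.### -> .   bit 23 = 0  t=1,i=9
  #.##. -> .   bit 22 = 0  t=2,i=6
  #.#.# -> .   bit 21 = 0  t=2,i=4
  #.#.. -> #   bit 20 = 1  t=1,i=4
  #..## -> .   bit 19 = 0  t=5,i=11
  #..#. -> #   bit 18 = 1  t=1,i=1
  #...# -> #   bit 17 = 1  t=0,i=2
  #.... -> #   bit 16 = 1  t=2,i=9
  .#### -> #   bit 15 = 1  t=0,i=10
  .###. -> .   bit 14 = 0  t=1,i=10
  .##.# -> #   bit 13 = 1  t=4,i=0
  .##.. -> .   bit 12 = 0  t=0,i=5
  .#.## -> .   bit 11 = 0  t=1,i=8
  .#.#. -> .   bit 10 = 0  t=1,i=3
  .#..# -> .   bit 9 = 0  t=1,i=5
  .#... -> #   bit 8 = 1  t=3,i=4
  ..### -> #   bit 7 = 1  t=0,i=9
  ..##. -> #   bit 6 = 1  t=0,i=4
  ..#.# -> #   bit 5 = 1  t=1,i=2
  ..#.. -> #   bit 4 = 1  t=3,i=0
  ...## -> .   bit 3 = 0  t=0,i=3
  ...#. -> .   bit 2 = 0  t=3,i=8
  ....# -> .   bit 1 = 0  t=2,i=10
  ..... -> #   bit 0 = 1  t=3,i=6
  bits 11001110000101111010000111110001 = 3457655281

3457655281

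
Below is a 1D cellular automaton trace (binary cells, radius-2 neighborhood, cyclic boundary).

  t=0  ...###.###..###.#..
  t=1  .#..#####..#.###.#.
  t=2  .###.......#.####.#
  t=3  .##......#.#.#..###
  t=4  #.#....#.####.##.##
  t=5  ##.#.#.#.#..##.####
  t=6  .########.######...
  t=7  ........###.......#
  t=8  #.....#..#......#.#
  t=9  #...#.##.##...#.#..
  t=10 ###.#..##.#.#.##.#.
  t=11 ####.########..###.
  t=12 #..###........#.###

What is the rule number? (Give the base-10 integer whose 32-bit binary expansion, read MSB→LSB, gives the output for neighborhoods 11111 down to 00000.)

  [31] ##### => .  t=1,i=6
  [30] ####. => .  t=1,i=7
  [29] ###.# => #  t=0,i=5
  [28] ###.. => .  t=0,i=9
  [27] ##.## => #  t=0,i=6
  [26] ##.#. => #  t=0,i=15
  [25] ##..# => .  t=0,i=10
  [24] ##... => .  t=2,i=4
  [23] #.### => #  t=0,i=7
  [22] #.##. => .  t=3,i=1
  [21] #.#.# => #  t=2,i=18
  [20] #.#.. => .  t=0,i=16
  [19] #..## => #  t=0,i=11
  [18] #..#. => .  t=1,i=0
  [17] #...# => #  t=9,i=2
  [16] #.... => .  t=0,i=18
  [15] .#### => .  t=1,i=5
  [14] .###. => #  t=0,i=4
  [13] .##.# => #  t=4,i=15
  [12] .##.. => #  t=3,i=2
  [11] .#.## => .  t=1,i=12
  [10] .#.#. => #  t=3,i=10
  [9] .#..# => #  t=1,i=2
  [8] .#... => #  t=0,i=17
  [7] ..### => .  t=0,i=3
  [6] ..##. => #  t=5,i=12
  [5] ..#.# => #  t=1,i=11
  [4] ..#.. => #  t=1,i=1
  [3] ...## => .  t=0,i=2
  [2] ...#. => .  t=2,i=10
  [1] ....# => #  t=0,i=1
  [0] ..... => .  t=0,i=0
  bits 00101100101010100111011101110010 = 749369202

749369202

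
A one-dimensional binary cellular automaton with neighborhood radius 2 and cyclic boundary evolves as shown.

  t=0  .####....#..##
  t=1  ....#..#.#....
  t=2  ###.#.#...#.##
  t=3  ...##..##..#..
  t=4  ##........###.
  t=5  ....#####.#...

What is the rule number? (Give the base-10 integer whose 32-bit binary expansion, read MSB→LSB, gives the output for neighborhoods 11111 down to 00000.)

338037139

  [31] ##### => .  t=2,i=0
  [30] ####. => .  t=0,i=3
  [29] ###.# => .  t=2,i=2
  [28] ###.. => #  t=0,i=4
  [27] ##.## => .  t=0,i=0
  [26] ##.#. => #  t=2,i=3
  [25] ##..# => .  t=3,i=5
  [24] ##... => .  t=0,i=5
  [23] #.### => .  t=0,i=1
  [22] #.##. => .  t=4,i=0
  [21] #.#.# => #  t=2,i=4
  [20] #.#.. => .  t=1,i=9
  [19] #..## => .  t=0,i=11
  [18] #..#. => #  t=1,i=6
  [17] #...# => #  t=2,i=8
  [16] #.... => .  t=0,i=6
  [15] .#### => .  t=0,i=2
  [14] .###. => .  t=4,i=11
  [13] .##.# => .  t=0,i=13
  [12] .##.. => .  t=3,i=4
  [11] .#.## => #  t=2,i=11
  [10] .#.#. => .  t=1,i=8
  [9] .#..# => .  t=0,i=10
  [8] .#... => #  t=1,i=10
  [7] ..### => #  t=4,i=10
  [6] ..##. => .  t=0,i=12
  [5] ..#.# => .  t=1,i=7
  [4] ..#.. => #  t=0,i=9
  [3] ...## => .  t=3,i=2
  [2] ...#. => .  t=0,i=8
  [1] ....# => #  t=0,i=7
  [0] ..... => #  t=1,i=0
  bits 00010100001001100000100110010011 = 338037139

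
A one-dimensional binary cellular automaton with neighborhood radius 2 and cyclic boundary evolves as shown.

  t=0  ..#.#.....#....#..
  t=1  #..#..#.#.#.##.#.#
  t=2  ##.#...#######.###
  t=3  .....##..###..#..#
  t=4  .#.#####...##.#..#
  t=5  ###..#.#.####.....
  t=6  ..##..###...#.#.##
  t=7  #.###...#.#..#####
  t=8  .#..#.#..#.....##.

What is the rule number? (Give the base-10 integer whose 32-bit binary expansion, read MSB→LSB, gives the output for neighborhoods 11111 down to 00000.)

2590194778

  [31] ##### => #  t=2,i=9
  [30] ####. => .  t=2,i=0
  [29] ###.# => .  t=2,i=1
  [28] ###.. => #  t=3,i=11
  [27] ##.## => #  t=2,i=14
  [26] ##.#. => .  t=1,i=14
  [25] ##..# => #  t=1,i=1
  [24] ##... => .  t=4,i=8
  [23] #.### => .  t=2,i=15
  [22] #.##. => #  t=1,i=12
  [21] #.#.# => #  t=1,i=8
  [20] #.#.. => .  t=0,i=4
  [19] #..## => .  t=3,i=8
  [18] #..#. => .  t=1,i=2
  [17] #...# => #  t=2,i=5
  [16] #.... => #  t=0,i=6
  [15] .#### => .  t=2,i=8
  [14] .###. => .  t=3,i=10
  [13] .##.# => #  t=1,i=13
  [12] .##.. => #  t=1,i=0
  [11] .#.## => #  t=1,i=11
  [10] .#.#. => #  t=0,i=3
  [9] .#..# => .  t=1,i=4
  [8] .#... => .  t=0,i=5
  [7] ..### => .  t=2,i=7
  [6] ..##. => #  t=3,i=5
  [5] ..#.# => .  t=0,i=2
  [4] ..#.. => #  t=0,i=10
  [3] ...## => #  t=2,i=6
  [2] ...#. => .  t=0,i=1
  [1] ....# => #  t=0,i=0
  [0] ..... => .  t=0,i=7
  bits 10011010011000110011110001011010 = 2590194778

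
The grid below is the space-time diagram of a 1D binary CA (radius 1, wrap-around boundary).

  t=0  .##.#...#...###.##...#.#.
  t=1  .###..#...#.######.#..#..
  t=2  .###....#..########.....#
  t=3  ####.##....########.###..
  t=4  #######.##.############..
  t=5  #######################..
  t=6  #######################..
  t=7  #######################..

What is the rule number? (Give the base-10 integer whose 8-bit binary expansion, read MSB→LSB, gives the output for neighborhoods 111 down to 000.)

  ### -> #   bit 7 = 1  t=0,i=13
  ##. -> #   bit 6 = 1  t=0,i=2
  #.# -> #   bit 5 = 1  t=0,i=3
  #.. -> .   bit 4 = 0  t=0,i=5
  .## -> #   bit 3 = 1  t=0,i=1
  .#. -> .   bit 2 = 0  t=0,i=4
  ..# -> .   bit 1 = 0  t=0,i=0
  ... -> #   bit 0 = 1  t=0,i=6
  bits 11101001 = 233

233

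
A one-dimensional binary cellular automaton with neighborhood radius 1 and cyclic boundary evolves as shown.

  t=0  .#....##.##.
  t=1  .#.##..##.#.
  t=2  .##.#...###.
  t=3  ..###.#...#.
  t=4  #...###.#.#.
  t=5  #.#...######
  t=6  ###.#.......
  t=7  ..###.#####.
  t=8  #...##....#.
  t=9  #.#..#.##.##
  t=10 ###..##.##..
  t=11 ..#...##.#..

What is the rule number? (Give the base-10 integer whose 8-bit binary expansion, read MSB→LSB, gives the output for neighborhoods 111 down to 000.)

  nb ###: next=.  (t=2,i=9, bit7=0)
  nb ##.: next=#  (t=0,i=7, bit6=1)
  nb #.#: next=#  (t=0,i=8, bit5=1)
  nb #..: next=.  (t=0,i=2, bit4=0)
  nb .##: next=.  (t=0,i=6, bit3=0)
  nb .#.: next=#  (t=0,i=1, bit2=1)
  nb ..#: next=.  (t=0,i=0, bit1=0)
  nb ...: next=#  (t=0,i=3, bit0=1)
  bits 01100101 = 101

101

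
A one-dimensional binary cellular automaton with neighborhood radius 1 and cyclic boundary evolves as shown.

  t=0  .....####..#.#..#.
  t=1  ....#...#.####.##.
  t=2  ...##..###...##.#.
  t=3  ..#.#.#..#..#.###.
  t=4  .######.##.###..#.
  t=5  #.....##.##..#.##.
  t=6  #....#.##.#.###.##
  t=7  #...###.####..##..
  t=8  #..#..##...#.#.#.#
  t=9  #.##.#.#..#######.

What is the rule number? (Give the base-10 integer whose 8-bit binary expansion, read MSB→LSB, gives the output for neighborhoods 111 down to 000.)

102

  nb ###: next=.  (t=0,i=6, bit7=0)
  nb ##.: next=#  (t=0,i=8, bit6=1)
  nb #.#: next=#  (t=0,i=12, bit5=1)
  nb #..: next=.  (t=0,i=9, bit4=0)
  nb .##: next=.  (t=0,i=5, bit3=0)
  nb .#.: next=#  (t=0,i=11, bit2=1)
  nb ..#: next=#  (t=0,i=4, bit1=1)
  nb ...: next=.  (t=0,i=0, bit0=0)
  bits 01100110 = 102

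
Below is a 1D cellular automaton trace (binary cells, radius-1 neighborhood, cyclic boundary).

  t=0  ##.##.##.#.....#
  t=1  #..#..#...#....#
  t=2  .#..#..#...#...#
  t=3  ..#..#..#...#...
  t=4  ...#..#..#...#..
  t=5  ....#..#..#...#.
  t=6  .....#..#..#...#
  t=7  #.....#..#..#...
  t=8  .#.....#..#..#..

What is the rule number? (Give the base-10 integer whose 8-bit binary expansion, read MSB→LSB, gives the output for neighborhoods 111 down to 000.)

  ###|#  b7=1 t=0,i=0
  ##.|.  b6=0 t=0,i=1
  #.#|.  b5=0 t=0,i=2
  #..|#  b4=1 t=0,i=10
  .##|#  b3=1 t=0,i=3
  .#.|.  b2=0 t=0,i=9
  ..#|.  b1=0 t=0,i=14
  ...|.  b0=0 t=0,i=11
  bits 10011000 = 152

152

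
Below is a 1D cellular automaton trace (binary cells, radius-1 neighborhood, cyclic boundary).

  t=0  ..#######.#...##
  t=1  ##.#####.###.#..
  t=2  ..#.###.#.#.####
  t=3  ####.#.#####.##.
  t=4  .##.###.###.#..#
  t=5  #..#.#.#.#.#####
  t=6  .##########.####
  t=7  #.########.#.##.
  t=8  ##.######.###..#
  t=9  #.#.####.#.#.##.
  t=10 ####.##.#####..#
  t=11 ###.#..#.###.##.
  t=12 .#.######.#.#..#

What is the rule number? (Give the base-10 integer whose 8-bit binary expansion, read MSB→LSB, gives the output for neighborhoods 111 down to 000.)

182

  [7] ### => #  t=0,i=3
  [6] ##. => .  t=0,i=8
  [5] #.# => #  t=0,i=9
  [4] #.. => #  t=0,i=0
  [3] .## => .  t=0,i=2
  [2] .#. => #  t=0,i=10
  [1] ..# => #  t=0,i=1
  [0] ... => .  t=0,i=12
  bits 10110110 = 182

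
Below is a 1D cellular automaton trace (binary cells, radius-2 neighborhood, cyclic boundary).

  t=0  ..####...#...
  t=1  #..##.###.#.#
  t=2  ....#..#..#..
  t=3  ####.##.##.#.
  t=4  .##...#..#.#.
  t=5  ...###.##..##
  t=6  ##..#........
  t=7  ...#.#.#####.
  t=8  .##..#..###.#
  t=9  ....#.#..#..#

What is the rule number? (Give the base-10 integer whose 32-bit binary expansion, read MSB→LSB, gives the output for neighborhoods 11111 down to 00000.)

3241599751

  nb #####: next=#  (t=7,i=9, bit31=1)
  nb ####.: next=#  (t=0,i=4, bit30=1)
  nb ###.#: next=.  (t=1,i=8, bit29=0)
  nb ###..: next=.  (t=0,i=5, bit28=0)
  nb ##.##: next=.  (t=1,i=5, bit27=0)
  nb ##.#.: next=.  (t=1,i=9, bit26=0)
  nb ##..#: next=.  (t=1,i=1, bit25=0)
  nb ##...: next=#  (t=0,i=6, bit24=1)
  nb #.###: next=.  (t=1,i=6, bit23=0)
  nb #.##.: next=.  (t=1,i=12, bit22=0)
  nb #.#.#: next=#  (t=1,i=10, bit21=1)
  nb #.#..: next=#  (t=4,i=11, bit20=1)
  nb #..##: next=.  (t=1,i=2, bit19=0)
  nb #..#.: next=#  (t=2,i=6, bit18=1)
  nb #...#: next=#  (t=0,i=7, bit17=1)
  nb #....: next=.  (t=0,i=11, bit16=0)
  nb .####: next=#  (t=0,i=3, bit15=1)
  nb .###.: next=#  (t=1,i=7, bit14=1)
  nb .##.#: next=#  (t=1,i=4, bit13=1)
  nb .##..: next=.  (t=1,i=0, bit12=0)
  nb .#.##: next=.  (t=1,i=11, bit11=0)
  nb .#.#.: next=.  (t=4,i=10, bit10=0)
  nb .#..#: next=#  (t=2,i=5, bit9=1)
  nb .#...: next=#  (t=0,i=10, bit8=1)
  nb ..###: next=.  (t=0,i=2, bit7=0)
  nb ..##.: next=.  (t=1,i=3, bit6=0)
  nb ..#.#: next=.  (t=4,i=9, bit5=0)
  nb ..#..: next=.  (t=0,i=9, bit4=0)
  nb ...##: next=.  (t=0,i=1, bit3=0)
  nb ...#.: next=#  (t=0,i=8, bit2=1)
  nb ....#: next=#  (t=0,i=0, bit1=1)
  nb .....: next=#  (t=0,i=12, bit0=1)
  bits 11000001001101101110001100000111 = 3241599751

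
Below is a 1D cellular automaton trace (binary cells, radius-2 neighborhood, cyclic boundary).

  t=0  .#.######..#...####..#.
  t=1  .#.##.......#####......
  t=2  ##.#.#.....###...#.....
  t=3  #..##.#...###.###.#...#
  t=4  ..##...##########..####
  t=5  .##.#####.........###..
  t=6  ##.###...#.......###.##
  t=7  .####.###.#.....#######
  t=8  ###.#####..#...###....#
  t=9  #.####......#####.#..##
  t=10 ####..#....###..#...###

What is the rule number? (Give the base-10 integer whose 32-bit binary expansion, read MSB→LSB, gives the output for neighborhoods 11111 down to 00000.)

  #####|.  b31=0 t=0,i=5
  ####.|.  b30=0 t=0,i=7
  ###.#|#  b29=1 t=3,i=12
  ###..|.  b28=0 t=0,i=8
  ##.##|#  b27=1 t=3,i=13
  ##.#.|.  b26=0 t=2,i=2
  ##..#|.  b25=0 t=0,i=9
  ##...|#  b24=1 t=1,i=5
  #.###|#  b23=1 t=0,i=3
  #.##.|#  b22=1 t=1,i=3
  #.#.#|#  b21=1 t=2,i=3
  #.#..|.  b20=0 t=2,i=5
  #..##|#  b19=1 t=3,i=2
  #..#.|.  b18=0 t=0,i=0
  #...#|#  b17=1 t=0,i=13
  #....|.  b16=0 t=1,i=6
  .####|#  b15=1 t=0,i=4
  .###.|#  b14=1 t=2,i=12
  .##.#|.  b13=0 t=2,i=1
  .##..|.  b12=0 t=1,i=4
  .#.##|.  b11=0 t=0,i=2
  .#.#.|#  b10=1 t=2,i=4
  .#..#|.  b9=0 t=0,i=22
  .#...|#  b8=1 t=0,i=12
  ..###|#  b7=1 t=0,i=15
  ..##.|#  b6=1 t=2,i=0
  ..#.#|#  b5=1 t=0,i=1
  ..#..|.  b4=0 t=0,i=11
  ...##|#  b3=1 t=0,i=14
  ...#.|#  b2=1 t=1,i=0
  ....#|.  b1=0 t=1,i=10
  .....|.  b0=0 t=1,i=7
  bits 00101001111010101100010111101100 = 703251948

703251948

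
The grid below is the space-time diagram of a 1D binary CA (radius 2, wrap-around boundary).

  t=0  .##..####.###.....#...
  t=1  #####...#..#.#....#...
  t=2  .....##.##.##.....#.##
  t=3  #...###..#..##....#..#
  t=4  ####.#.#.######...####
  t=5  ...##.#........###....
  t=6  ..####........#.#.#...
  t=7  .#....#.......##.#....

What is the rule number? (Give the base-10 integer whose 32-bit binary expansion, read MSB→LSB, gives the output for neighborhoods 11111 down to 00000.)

  ##### -> .   bit 31 = 0  t=1,i=2
  ####. -> .   bit 30 = 0  t=0,i=7
  ###.# -> #   bit 29 = 1  t=0,i=8
  ###.. -> .   bit 28 = 0  t=0,i=12
  ##.## -> .   bit 27 = 0  t=0,i=9
  ##.#. -> #   bit 26 = 1  t=4,i=4
  ##..# -> #   bit 25 = 1  t=0,i=3
  ##... -> #   bit 24 = 1  t=0,i=13
  #.### -> .   bit 23 = 0  t=0,i=10
  #.##. -> .   bit 22 = 0  t=2,i=8
  #.#.# -> .   bit 21 = 0  t=4,i=5
  #.#.. -> .   bit 20 = 0  t=1,i=13
  #..## -> #   bit 19 = 1  t=0,i=4
  #..#. -> .   bit 18 = 0  t=1,i=10
  #...# -> #   bit 17 = 1  t=1,i=6
  #.... -> .   bit 16 = 0  t=0,i=14
  .#### -> .   bit 15 = 0  t=0,i=6
  .###. -> #   bit 14 = 1  t=0,i=11
  .##.# -> #   bit 13 = 1  t=2,i=6
  .##.. -> #   bit 12 = 1  t=0,i=2
  .#.## -> .   bit 11 = 0  t=2,i=19
  .#.#. -> #   bit 10 = 1  t=1,i=12
  .#..# -> #   bit 9 = 1  t=1,i=9
  .#... -> .   bit 8 = 0  t=0,i=19
  ..### -> .   bit 7 = 0  t=0,i=5
  ..##. -> #   bit 6 = 1  t=0,i=1
  ..#.# -> #   bit 5 = 1  t=1,i=11
  ..#.. -> #   bit 4 = 1  t=0,i=18
  ...## -> #   bit 3 = 1  t=0,i=0
  ...#. -> .   bit 2 = 0  t=0,i=17
  ....# -> .   bit 1 = 0  t=0,i=16
  ..... -> .   bit 0 = 0  t=0,i=15
  bits 00100111000010100111011001111000 = 654997112

654997112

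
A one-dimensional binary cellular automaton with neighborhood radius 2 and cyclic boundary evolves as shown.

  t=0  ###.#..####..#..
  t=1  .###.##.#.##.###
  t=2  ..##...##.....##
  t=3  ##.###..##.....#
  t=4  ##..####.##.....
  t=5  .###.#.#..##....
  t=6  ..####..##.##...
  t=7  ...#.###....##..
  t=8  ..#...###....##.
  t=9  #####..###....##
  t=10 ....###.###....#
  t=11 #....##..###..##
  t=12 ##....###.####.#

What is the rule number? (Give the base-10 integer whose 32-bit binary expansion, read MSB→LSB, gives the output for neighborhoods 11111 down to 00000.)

925553428

  [31] ##### => .  t=9,i=0
  [30] ####. => .  t=0,i=9
  [29] ###.# => #  t=0,i=2
  [28] ###.. => #  t=0,i=10
  [27] ##.## => .  t=1,i=0
  [26] ##.#. => #  t=0,i=3
  [25] ##..# => #  t=0,i=11
  [24] ##... => #  t=2,i=4
  [23] #.### => .  t=1,i=1
  [22] #.##. => .  t=1,i=5
  [21] #.#.# => #  t=1,i=8
  [20] #.#.. => .  t=0,i=4
  [19] #..## => #  t=0,i=6
  [18] #..#. => .  t=0,i=12
  [17] #...# => #  t=2,i=5
  [16] #.... => .  t=2,i=10
  [15] .#### => #  t=0,i=8
  [14] .###. => #  t=0,i=1
  [13] .##.# => .  t=1,i=6
  [12] .##.. => #  t=2,i=3
  [11] .#.## => .  t=1,i=9
  [10] .#.#. => .  t=5,i=6
  [9] .#..# => #  t=0,i=5
  [8] .#... => #  t=8,i=3
  [7] ..### => .  t=0,i=0
  [6] ..##. => .  t=2,i=2
  [5] ..#.# => .  t=7,i=3
  [4] ..#.. => #  t=0,i=13
  [3] ...## => .  t=2,i=6
  [2] ...#. => #  t=7,i=2
  [1] ....# => .  t=2,i=12
  [0] ..... => .  t=2,i=11
  bits 00110111001010101101001100010100 = 925553428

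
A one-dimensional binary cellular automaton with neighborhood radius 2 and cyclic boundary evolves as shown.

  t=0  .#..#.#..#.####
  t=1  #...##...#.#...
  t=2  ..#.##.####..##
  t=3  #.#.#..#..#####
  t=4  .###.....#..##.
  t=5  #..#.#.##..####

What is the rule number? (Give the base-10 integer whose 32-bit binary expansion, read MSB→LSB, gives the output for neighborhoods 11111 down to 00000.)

2531988582

  #####|#  b31=1 t=3,i=12
  ####.|.  b30=0 t=0,i=13
  ###.#|.  b29=0 t=0,i=14
  ###..|#  b28=1 t=2,i=10
  ##.##|.  b27=0 t=2,i=6
  ##.#.|#  b26=1 t=0,i=0
  ##..#|#  b25=1 t=2,i=0
  ##...|.  b24=0 t=1,i=6
  #.###|#  b23=1 t=0,i=11
  #.##.|#  b22=1 t=2,i=4
  #.#.#|#  b21=1 t=3,i=2
  #.#..|.  b20=0 t=0,i=1
  #..##|#  b19=1 t=2,i=12
  #..#.|.  b18=0 t=0,i=3
  #...#|#  b17=1 t=1,i=2
  #....|#  b16=1 t=4,i=5
  .####|.  b15=0 t=0,i=12
  .###.|.  b14=0 t=4,i=2
  .##.#|.  b13=0 t=2,i=5
  .##..|#  b12=1 t=1,i=5
  .#.##|.  b11=0 t=0,i=10
  .#.#.|#  b10=1 t=0,i=5
  .#..#|.  b9=0 t=0,i=2
  .#...|.  b8=0 t=1,i=1
  ..###|.  b7=0 t=3,i=10
  ..##.|#  b6=1 t=1,i=4
  ..#.#|#  b5=1 t=0,i=4
  ..#..|.  b4=0 t=1,i=0
  ...##|.  b3=0 t=1,i=3
  ...#.|#  b2=1 t=1,i=8
  ....#|#  b1=1 t=4,i=7
  .....|.  b0=0 t=4,i=6
  bits 10010110111010110001010001100110 = 2531988582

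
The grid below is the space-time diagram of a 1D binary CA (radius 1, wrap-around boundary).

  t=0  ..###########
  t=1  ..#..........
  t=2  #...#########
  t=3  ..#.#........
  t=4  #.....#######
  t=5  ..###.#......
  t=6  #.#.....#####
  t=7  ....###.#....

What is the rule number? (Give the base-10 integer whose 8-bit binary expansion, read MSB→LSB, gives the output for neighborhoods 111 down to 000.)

  ### -> .   bit 7 = 0  t=0,i=3
  ##. -> .   bit 6 = 0  t=0,i=12
  #.# -> .   bit 5 = 0  t=3,i=3
  #.. -> .   bit 4 = 0  t=0,i=0
  .## -> #   bit 3 = 1  t=0,i=2
  .#. -> .   bit 2 = 0  t=1,i=2
  ..# -> .   bit 1 = 0  t=0,i=1
  ... -> #   bit 0 = 1  t=1,i=0
  bits 00001001 = 9

9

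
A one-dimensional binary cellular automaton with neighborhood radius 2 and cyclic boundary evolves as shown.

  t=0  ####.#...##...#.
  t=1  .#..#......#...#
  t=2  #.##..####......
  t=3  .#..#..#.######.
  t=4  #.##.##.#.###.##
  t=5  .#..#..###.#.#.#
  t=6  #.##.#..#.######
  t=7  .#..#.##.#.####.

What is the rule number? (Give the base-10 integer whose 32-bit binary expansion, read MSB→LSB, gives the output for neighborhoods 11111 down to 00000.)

  #####|#  b31=1 t=3,i=11
  ####.|.  b30=0 t=0,i=2
  ###.#|.  b29=0 t=0,i=3
  ###..|#  b28=1 t=2,i=9
  ##.##|#  b27=1 t=4,i=1
  ##.#.|#  b26=1 t=0,i=4
  ##..#|#  b25=1 t=2,i=4
  ##...|#  b24=1 t=0,i=11
  #.###|.  b23=0 t=0,i=0
  #.##.|.  b22=0 t=2,i=2
  #.#.#|#  b21=1 t=4,i=8
  #.#..|.  b20=0 t=0,i=5
  #..##|.  b19=0 t=2,i=5
  #..#.|#  b18=1 t=1,i=3
  #...#|.  b17=0 t=0,i=7
  #....|#  b16=1 t=1,i=6
  .####|#  b15=1 t=0,i=1
  .###.|#  b14=1 t=4,i=11
  .##.#|.  b13=0 t=4,i=3
  .##..|.  b12=0 t=0,i=10
  .#.##|#  b11=1 t=0,i=15
  .#.#.|#  b10=1 t=1,i=0
  .#..#|#  b9=1 t=1,i=2
  .#...|.  b8=0 t=0,i=6
  ..###|.  b7=0 t=2,i=6
  ..##.|.  b6=0 t=0,i=9
  ..#.#|.  b5=0 t=0,i=14
  ..#..|.  b4=0 t=1,i=4
  ...##|.  b3=0 t=0,i=8
  ...#.|.  b2=0 t=0,i=13
  ....#|#  b1=1 t=1,i=9
  .....|#  b0=1 t=1,i=7
  bits 10011111001001011100111000000011 = 2670054915

2670054915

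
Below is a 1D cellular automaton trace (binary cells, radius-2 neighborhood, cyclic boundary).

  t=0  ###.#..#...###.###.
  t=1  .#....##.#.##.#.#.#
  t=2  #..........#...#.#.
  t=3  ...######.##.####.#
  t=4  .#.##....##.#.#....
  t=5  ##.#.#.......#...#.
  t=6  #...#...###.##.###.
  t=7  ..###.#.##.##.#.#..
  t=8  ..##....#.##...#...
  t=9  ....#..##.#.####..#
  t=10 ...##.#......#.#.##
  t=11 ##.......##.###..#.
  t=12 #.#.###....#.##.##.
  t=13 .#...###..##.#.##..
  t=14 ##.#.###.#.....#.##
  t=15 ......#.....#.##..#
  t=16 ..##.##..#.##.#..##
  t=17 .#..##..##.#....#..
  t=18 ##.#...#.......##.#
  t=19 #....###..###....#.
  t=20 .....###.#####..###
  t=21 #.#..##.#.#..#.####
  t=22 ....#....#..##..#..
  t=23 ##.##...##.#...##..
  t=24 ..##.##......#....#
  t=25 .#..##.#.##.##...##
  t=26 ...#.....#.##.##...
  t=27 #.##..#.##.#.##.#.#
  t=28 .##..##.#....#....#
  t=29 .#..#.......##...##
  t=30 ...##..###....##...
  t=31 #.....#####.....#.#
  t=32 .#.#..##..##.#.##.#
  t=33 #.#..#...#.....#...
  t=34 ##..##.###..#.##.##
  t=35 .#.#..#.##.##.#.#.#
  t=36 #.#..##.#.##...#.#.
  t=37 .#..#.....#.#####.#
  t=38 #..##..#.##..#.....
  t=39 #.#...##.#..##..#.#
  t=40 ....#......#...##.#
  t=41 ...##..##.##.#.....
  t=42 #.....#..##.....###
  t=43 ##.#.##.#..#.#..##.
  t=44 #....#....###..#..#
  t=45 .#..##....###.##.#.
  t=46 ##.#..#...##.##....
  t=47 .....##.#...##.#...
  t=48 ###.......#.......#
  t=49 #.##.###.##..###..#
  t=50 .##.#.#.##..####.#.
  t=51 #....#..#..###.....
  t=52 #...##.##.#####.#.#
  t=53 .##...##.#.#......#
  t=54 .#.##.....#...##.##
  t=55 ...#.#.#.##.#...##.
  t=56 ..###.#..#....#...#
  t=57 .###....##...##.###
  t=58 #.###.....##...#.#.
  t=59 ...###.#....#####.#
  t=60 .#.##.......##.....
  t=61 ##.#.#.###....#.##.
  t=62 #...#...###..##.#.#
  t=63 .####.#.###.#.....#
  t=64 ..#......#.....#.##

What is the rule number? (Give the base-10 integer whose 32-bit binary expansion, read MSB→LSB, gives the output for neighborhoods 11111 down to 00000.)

  [31] ##### => .  t=3,i=5
  [30] ####. => .  t=3,i=7
  [29] ###.# => .  t=0,i=2
  [28] ###.. => #  t=9,i=15
  [27] ##.## => #  t=0,i=14
  [26] ##.#. => .  t=0,i=3
  [25] ##..# => .  t=9,i=16
  [24] ##... => #  t=4,i=5
  [23] #.### => .  t=0,i=0
  [22] #.##. => #  t=1,i=11
  [21] #.#.# => .  t=1,i=9
  [20] #.#.. => .  t=0,i=4
  [19] #..## => #  t=9,i=6
  [18] #..#. => #  t=0,i=6
  [17] #...# => #  t=0,i=9
  [16] #.... => .  t=1,i=3
  [15] .#### => #  t=3,i=4
  [14] .###. => #  t=0,i=1
  [13] .##.# => .  t=1,i=7
  [12] .##.. => .  t=4,i=4
  [11] .#.## => .  t=1,i=10
  [10] .#.#. => #  t=1,i=0
  [9] .#..# => .  t=0,i=5
  [8] .#... => .  t=0,i=8
  [7] ..### => #  t=0,i=11
  [6] ..##. => .  t=1,i=6
  [5] ..#.# => #  t=2,i=15
  [4] ..#.. => #  t=0,i=7
  [3] ...## => .  t=0,i=10
  [2] ...#. => #  t=2,i=10
  [1] ....# => .  t=1,i=4
  [0] ..... => #  t=2,i=3
  bits 00011001010011101100010010110101 = 424592565

424592565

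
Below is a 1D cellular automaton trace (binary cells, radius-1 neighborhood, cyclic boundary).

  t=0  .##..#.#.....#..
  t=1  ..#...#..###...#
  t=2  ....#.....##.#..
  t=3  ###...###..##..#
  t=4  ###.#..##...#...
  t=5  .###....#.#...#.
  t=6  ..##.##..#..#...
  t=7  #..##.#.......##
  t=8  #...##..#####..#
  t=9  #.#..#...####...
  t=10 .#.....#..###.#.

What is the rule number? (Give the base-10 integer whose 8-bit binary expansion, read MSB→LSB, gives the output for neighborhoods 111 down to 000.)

  [7] ### => #  t=1,i=10
  [6] ##. => #  t=0,i=2
  [5] #.# => #  t=0,i=6
  [4] #.. => .  t=0,i=3
  [3] .## => .  t=0,i=1
  [2] .#. => .  t=0,i=5
  [1] ..# => .  t=0,i=0
  [0] ... => #  t=0,i=9
  bits 11100001 = 225

225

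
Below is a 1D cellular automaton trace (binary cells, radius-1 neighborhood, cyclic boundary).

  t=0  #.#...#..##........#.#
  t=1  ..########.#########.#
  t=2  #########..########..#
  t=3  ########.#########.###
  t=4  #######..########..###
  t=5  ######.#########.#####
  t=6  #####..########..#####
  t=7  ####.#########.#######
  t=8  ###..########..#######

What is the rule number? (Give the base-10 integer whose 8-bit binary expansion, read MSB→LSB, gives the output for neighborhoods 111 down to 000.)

159

  nb ###: next=#  (t=1,i=3, bit7=1)
  nb ##.: next=.  (t=0,i=0, bit6=0)
  nb #.#: next=.  (t=0,i=1, bit5=0)
  nb #..: next=#  (t=0,i=3, bit4=1)
  nb .##: next=#  (t=0,i=9, bit3=1)
  nb .#.: next=#  (t=0,i=2, bit2=1)
  nb ..#: next=#  (t=0,i=5, bit1=1)
  nb ...: next=#  (t=0,i=4, bit0=1)
  bits 10011111 = 159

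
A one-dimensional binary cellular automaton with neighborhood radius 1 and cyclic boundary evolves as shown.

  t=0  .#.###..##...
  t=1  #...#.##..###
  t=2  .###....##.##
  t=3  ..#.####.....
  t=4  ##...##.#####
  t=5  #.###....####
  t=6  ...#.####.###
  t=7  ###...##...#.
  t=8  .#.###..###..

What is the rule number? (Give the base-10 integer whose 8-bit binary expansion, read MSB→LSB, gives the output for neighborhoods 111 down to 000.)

  nb ###: next=#  (t=0,i=4, bit7=1)
  nb ##.: next=.  (t=0,i=5, bit6=0)
  nb #.#: next=.  (t=0,i=2, bit5=0)
  nb #..: next=#  (t=0,i=6, bit4=1)
  nb .##: next=.  (t=0,i=3, bit3=0)
  nb .#.: next=.  (t=0,i=1, bit2=0)
  nb ..#: next=#  (t=0,i=0, bit1=1)
  nb ...: next=#  (t=0,i=11, bit0=1)
  bits 10010011 = 147

147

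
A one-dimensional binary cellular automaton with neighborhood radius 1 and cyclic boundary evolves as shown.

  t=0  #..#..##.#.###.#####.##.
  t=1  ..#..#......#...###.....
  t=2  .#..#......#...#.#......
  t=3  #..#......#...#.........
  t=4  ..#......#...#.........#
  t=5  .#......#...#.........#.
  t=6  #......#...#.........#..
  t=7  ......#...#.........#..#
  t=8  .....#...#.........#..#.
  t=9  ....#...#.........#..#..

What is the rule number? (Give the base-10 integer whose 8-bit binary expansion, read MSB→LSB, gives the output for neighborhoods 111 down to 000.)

130

  nb ###: next=#  (t=0,i=12, bit7=1)
  nb ##.: next=.  (t=0,i=7, bit6=0)
  nb #.#: next=.  (t=0,i=8, bit5=0)
  nb #..: next=.  (t=0,i=1, bit4=0)
  nb .##: next=.  (t=0,i=6, bit3=0)
  nb .#.: next=.  (t=0,i=0, bit2=0)
  nb ..#: next=#  (t=0,i=2, bit1=1)
  nb ...: next=.  (t=1,i=0, bit0=0)
  bits 10000010 = 130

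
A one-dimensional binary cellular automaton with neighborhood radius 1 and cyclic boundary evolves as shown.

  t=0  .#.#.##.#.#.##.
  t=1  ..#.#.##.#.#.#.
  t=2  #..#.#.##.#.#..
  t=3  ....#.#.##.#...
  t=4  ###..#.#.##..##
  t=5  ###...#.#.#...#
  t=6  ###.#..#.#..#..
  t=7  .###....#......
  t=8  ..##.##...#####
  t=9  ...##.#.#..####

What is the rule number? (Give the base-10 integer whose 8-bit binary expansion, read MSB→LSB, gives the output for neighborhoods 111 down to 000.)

225

  nb ###: next=#  (t=4,i=0, bit7=1)
  nb ##.: next=#  (t=0,i=6, bit6=1)
  nb #.#: next=#  (t=0,i=2, bit5=1)
  nb #..: next=.  (t=0,i=14, bit4=0)
  nb .##: next=.  (t=0,i=5, bit3=0)
  nb .#.: next=.  (t=0,i=1, bit2=0)
  nb ..#: next=.  (t=0,i=0, bit1=0)
  nb ...: next=#  (t=1,i=0, bit0=1)
  bits 11100001 = 225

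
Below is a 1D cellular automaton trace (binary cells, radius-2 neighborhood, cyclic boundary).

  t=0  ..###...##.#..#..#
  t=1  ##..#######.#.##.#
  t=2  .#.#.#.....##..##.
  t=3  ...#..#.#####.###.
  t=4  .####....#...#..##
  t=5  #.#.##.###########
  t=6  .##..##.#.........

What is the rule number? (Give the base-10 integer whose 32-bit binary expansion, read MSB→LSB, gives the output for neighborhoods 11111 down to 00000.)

  nb #####: next=.  (t=1,i=6, bit31=0)
  nb ####.: next=.  (t=1,i=9, bit30=0)
  nb ###.#: next=.  (t=1,i=10, bit29=0)
  nb ###..: next=#  (t=0,i=4, bit28=1)
  nb ##.##: next=#  (t=1,i=16, bit27=1)
  nb ##.#.: next=#  (t=0,i=10, bit26=1)
  nb ##..#: next=.  (t=1,i=2, bit25=0)
  nb ##...: next=#  (t=0,i=5, bit24=1)
  nb #.###: next=.  (t=1,i=17, bit23=0)
  nb #.##.: next=.  (t=1,i=14, bit22=0)
  nb #.#.#: next=#  (t=1,i=12, bit21=1)
  nb #.#..: next=.  (t=0,i=11, bit20=0)
  nb #..##: next=#  (t=0,i=1, bit19=1)
  nb #..#.: next=.  (t=0,i=13, bit18=0)
  nb #...#: next=#  (t=0,i=6, bit17=1)
  nb #....: next=.  (t=2,i=7, bit16=0)
  nb .####: next=#  (t=1,i=5, bit15=1)
  nb .###.: next=.  (t=0,i=3, bit14=0)
  nb .##.#: next=#  (t=0,i=9, bit13=1)
  nb .##..: next=#  (t=2,i=12, bit12=1)
  nb .#.##: next=.  (t=1,i=13, bit11=0)
  nb .#.#.: next=.  (t=2,i=2, bit10=0)
  nb .#..#: next=#  (t=0,i=0, bit9=1)
  nb .#...: next=#  (t=2,i=6, bit8=1)
  nb ..###: next=.  (t=0,i=2, bit7=0)
  nb ..##.: next=#  (t=0,i=8, bit6=1)
  nb ..#.#: next=.  (t=2,i=1, bit5=0)
  nb ..#..: next=#  (t=0,i=14, bit4=1)
  nb ...##: next=#  (t=0,i=7, bit3=1)
  nb ...#.: next=#  (t=3,i=2, bit2=1)
  nb ....#: next=#  (t=2,i=9, bit1=1)
  nb .....: next=#  (t=2,i=8, bit0=1)
  bits 00011101001010101011001101011111 = 489337695

489337695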